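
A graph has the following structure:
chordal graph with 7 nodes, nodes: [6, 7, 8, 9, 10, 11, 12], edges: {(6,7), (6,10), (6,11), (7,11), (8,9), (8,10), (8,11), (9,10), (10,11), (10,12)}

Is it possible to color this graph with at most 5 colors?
A valid 5-coloring: color 1: [7, 10]; color 2: [9, 11, 12]; color 3: [6, 8].
(χ(G) = 3 ≤ 5.)

Yes, G is 5-colorable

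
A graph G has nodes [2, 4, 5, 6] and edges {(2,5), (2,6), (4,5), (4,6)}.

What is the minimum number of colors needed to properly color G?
χ(G) = 2

Clique number ω(G) = 2 (lower bound: χ ≥ ω).
The graph is bipartite (no odd cycle), so 2 colors suffice: χ(G) = 2.
A valid 2-coloring: color 1: [2, 4]; color 2: [5, 6].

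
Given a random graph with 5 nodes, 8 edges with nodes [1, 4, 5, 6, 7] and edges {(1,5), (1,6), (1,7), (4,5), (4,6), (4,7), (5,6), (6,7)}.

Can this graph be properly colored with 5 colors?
A valid 5-coloring: color 1: [6]; color 2: [5, 7]; color 3: [1, 4].
(χ(G) = 3 ≤ 5.)

Yes, G is 5-colorable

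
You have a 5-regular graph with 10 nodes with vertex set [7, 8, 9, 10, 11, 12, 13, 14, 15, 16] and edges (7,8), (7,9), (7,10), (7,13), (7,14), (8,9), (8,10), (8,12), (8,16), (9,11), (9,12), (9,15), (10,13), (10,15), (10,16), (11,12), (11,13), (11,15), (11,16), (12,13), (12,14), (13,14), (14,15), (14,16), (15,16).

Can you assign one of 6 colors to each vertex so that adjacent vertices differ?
Yes, G is 6-colorable

A valid 6-coloring: color 1: [10, 11, 14]; color 2: [9, 13, 16]; color 3: [7, 12, 15]; color 4: [8].
(χ(G) = 4 ≤ 6.)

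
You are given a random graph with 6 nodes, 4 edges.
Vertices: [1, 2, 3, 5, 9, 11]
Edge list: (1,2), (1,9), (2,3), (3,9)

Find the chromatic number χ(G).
Clique number ω(G) = 2 (lower bound: χ ≥ ω).
The graph is bipartite (no odd cycle), so 2 colors suffice: χ(G) = 2.
A valid 2-coloring: color 1: [1, 3, 5, 11]; color 2: [2, 9].

χ(G) = 2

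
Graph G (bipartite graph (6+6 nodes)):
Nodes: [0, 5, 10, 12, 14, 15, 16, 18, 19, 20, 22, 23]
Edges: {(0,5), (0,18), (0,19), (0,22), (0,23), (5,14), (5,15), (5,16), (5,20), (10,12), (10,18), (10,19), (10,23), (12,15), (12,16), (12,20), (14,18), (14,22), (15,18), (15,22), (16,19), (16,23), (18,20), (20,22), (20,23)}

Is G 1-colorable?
No, G is not 1-colorable

Edge (0,5) forces its endpoints to differ, so 1 color is not enough.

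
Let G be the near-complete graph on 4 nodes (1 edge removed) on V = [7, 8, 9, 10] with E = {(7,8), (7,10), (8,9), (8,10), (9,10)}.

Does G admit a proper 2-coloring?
No, G is not 2-colorable

The clique on vertices [8, 9, 10] has size 3 > 2, so it alone needs 3 colors.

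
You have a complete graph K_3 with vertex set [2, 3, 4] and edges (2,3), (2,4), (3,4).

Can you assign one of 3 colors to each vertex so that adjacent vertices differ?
A valid 3-coloring: color 1: [2]; color 2: [4]; color 3: [3].
(χ(G) = 3 ≤ 3.)

Yes, G is 3-colorable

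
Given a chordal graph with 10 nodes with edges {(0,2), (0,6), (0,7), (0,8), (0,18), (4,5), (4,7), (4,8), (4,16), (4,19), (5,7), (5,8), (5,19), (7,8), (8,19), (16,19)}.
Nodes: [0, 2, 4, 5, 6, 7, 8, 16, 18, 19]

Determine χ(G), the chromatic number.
χ(G) = 4

Clique number ω(G) = 4 (lower bound: χ ≥ ω).
The clique on [4, 5, 8, 19] has size 4, forcing χ ≥ 4, and the coloring below uses 4 colors, so χ(G) = 4.
A valid 4-coloring: color 1: [2, 6, 8, 16, 18]; color 2: [0, 4]; color 3: [7, 19]; color 4: [5].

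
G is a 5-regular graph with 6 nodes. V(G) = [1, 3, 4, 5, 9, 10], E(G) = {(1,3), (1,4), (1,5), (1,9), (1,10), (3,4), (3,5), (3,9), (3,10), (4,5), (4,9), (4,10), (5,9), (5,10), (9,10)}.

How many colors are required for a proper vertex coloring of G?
Clique number ω(G) = 6 (lower bound: χ ≥ ω).
The clique on [1, 3, 4, 5, 9, 10] has size 6, forcing χ ≥ 6, and the coloring below uses 6 colors, so χ(G) = 6.
A valid 6-coloring: color 1: [1]; color 2: [4]; color 3: [10]; color 4: [5]; color 5: [9]; color 6: [3].

χ(G) = 6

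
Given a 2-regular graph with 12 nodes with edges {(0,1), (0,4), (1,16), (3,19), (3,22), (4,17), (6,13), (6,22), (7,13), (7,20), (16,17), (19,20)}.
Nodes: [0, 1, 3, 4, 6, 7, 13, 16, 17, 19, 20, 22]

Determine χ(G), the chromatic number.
Clique number ω(G) = 2 (lower bound: χ ≥ ω).
Odd cycle [22, 6, 13, 7, 20, 19, 3] needs 3 colors (χ ≥ 3).
The coloring below uses 3 colors, so χ(G) = 3.
A valid 3-coloring: color 1: [4, 13, 16, 19, 22]; color 2: [0, 3, 6, 7, 17]; color 3: [1, 20].

χ(G) = 3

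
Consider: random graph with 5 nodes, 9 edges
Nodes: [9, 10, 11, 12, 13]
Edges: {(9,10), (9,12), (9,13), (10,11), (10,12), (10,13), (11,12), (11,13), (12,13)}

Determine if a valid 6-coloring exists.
Yes, G is 6-colorable

A valid 6-coloring: color 1: [13]; color 2: [12]; color 3: [10]; color 4: [9, 11].
(χ(G) = 4 ≤ 6.)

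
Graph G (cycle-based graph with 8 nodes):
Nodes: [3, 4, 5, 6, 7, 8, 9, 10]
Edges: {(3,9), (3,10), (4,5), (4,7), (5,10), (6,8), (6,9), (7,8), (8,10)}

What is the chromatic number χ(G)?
Clique number ω(G) = 2 (lower bound: χ ≥ ω).
Odd cycle [10, 5, 4, 7, 8] needs 3 colors (χ ≥ 3).
The coloring below uses 3 colors, so χ(G) = 3.
A valid 3-coloring: color 1: [5, 8, 9]; color 2: [6, 7, 10]; color 3: [3, 4].

χ(G) = 3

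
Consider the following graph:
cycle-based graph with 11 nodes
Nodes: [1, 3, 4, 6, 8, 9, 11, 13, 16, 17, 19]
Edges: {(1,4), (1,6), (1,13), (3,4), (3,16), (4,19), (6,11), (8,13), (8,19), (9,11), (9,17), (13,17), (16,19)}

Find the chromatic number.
χ(G) = 3

Clique number ω(G) = 2 (lower bound: χ ≥ ω).
Odd cycle [8, 19, 4, 1, 6, 11, 9, 17, 13] needs 3 colors (χ ≥ 3).
The coloring below uses 3 colors, so χ(G) = 3.
A valid 3-coloring: color 1: [4, 6, 9, 13, 16]; color 2: [1, 3, 11, 17, 19]; color 3: [8].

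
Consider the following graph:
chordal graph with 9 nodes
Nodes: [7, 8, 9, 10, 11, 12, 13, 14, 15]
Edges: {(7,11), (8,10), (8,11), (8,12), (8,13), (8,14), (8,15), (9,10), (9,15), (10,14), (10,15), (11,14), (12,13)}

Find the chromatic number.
χ(G) = 3

Clique number ω(G) = 3 (lower bound: χ ≥ ω).
The clique on [8, 10, 14] has size 3, forcing χ ≥ 3, and the coloring below uses 3 colors, so χ(G) = 3.
A valid 3-coloring: color 1: [7, 8, 9]; color 2: [10, 11, 13]; color 3: [12, 14, 15].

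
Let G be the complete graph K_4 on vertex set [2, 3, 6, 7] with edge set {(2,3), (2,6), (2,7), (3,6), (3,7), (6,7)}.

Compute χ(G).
χ(G) = 4

Clique number ω(G) = 4 (lower bound: χ ≥ ω).
The clique on [2, 3, 6, 7] has size 4, forcing χ ≥ 4, and the coloring below uses 4 colors, so χ(G) = 4.
A valid 4-coloring: color 1: [3]; color 2: [6]; color 3: [2]; color 4: [7].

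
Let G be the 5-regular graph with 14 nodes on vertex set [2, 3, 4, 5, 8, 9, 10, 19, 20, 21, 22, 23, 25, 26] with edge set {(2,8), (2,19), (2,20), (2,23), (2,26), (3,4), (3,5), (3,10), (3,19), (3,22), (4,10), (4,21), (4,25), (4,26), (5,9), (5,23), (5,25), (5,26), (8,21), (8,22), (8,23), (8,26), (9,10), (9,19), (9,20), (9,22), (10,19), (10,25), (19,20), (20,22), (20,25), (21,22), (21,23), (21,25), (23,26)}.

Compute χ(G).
Clique number ω(G) = 4 (lower bound: χ ≥ ω).
The clique on [2, 8, 23, 26] has size 4, forcing χ ≥ 4, and the coloring below uses 4 colors, so χ(G) = 4.
A valid 4-coloring: color 1: [5, 8, 10, 20]; color 2: [2, 3, 9, 21]; color 3: [4, 19, 22, 23]; color 4: [25, 26].

χ(G) = 4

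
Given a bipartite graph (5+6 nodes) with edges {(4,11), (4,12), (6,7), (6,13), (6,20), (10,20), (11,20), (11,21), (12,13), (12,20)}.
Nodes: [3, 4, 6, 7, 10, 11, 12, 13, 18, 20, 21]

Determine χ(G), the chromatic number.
χ(G) = 2

Clique number ω(G) = 2 (lower bound: χ ≥ ω).
The graph is bipartite (no odd cycle), so 2 colors suffice: χ(G) = 2.
A valid 2-coloring: color 1: [3, 4, 7, 13, 18, 20, 21]; color 2: [6, 10, 11, 12].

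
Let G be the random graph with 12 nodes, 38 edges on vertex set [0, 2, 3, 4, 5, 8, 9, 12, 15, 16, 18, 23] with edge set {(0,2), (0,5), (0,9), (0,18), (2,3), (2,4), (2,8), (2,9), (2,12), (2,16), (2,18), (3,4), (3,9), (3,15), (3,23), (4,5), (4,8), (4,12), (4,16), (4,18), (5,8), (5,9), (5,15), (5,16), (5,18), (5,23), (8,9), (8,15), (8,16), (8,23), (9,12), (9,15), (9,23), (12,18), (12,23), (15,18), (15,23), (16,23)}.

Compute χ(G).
Clique number ω(G) = 5 (lower bound: χ ≥ ω).
The clique on [5, 8, 9, 15, 23] has size 5, forcing χ ≥ 5, and the coloring below uses 5 colors, so χ(G) = 5.
A valid 5-coloring: color 1: [2, 5]; color 2: [9, 16, 18]; color 3: [0, 3, 8, 12]; color 4: [4, 23]; color 5: [15].

χ(G) = 5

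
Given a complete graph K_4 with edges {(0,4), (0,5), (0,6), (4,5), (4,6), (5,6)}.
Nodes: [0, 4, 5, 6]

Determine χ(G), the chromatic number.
χ(G) = 4

Clique number ω(G) = 4 (lower bound: χ ≥ ω).
The clique on [0, 4, 5, 6] has size 4, forcing χ ≥ 4, and the coloring below uses 4 colors, so χ(G) = 4.
A valid 4-coloring: color 1: [4]; color 2: [0]; color 3: [5]; color 4: [6].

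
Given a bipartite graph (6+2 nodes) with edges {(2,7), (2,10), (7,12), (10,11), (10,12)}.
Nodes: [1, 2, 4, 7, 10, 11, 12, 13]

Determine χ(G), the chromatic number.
Clique number ω(G) = 2 (lower bound: χ ≥ ω).
The graph is bipartite (no odd cycle), so 2 colors suffice: χ(G) = 2.
A valid 2-coloring: color 1: [1, 4, 7, 10, 13]; color 2: [2, 11, 12].

χ(G) = 2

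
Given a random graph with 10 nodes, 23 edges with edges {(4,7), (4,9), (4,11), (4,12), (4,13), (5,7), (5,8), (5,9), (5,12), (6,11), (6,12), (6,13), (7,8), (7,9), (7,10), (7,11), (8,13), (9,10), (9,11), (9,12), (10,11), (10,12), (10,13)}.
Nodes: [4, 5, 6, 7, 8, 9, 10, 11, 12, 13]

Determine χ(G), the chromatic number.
χ(G) = 4

Clique number ω(G) = 4 (lower bound: χ ≥ ω).
The clique on [7, 9, 10, 11] has size 4, forcing χ ≥ 4, and the coloring below uses 4 colors, so χ(G) = 4.
A valid 4-coloring: color 1: [6, 8, 9]; color 2: [7, 12, 13]; color 3: [5, 11]; color 4: [4, 10].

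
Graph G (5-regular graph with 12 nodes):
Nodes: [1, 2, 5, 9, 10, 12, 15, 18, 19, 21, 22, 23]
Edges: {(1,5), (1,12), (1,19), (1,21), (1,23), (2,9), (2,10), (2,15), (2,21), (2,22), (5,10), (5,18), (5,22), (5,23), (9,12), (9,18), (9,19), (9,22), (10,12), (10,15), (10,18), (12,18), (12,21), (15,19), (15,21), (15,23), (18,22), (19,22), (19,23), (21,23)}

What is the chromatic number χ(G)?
χ(G) = 4

Clique number ω(G) = 3 (lower bound: χ ≥ ω).
Odd cycle [12, 9, 22, 5, 10] needs 3 colors (χ ≥ 3).
Vertex 18 is adjacent to every vertex of [5, 9, 10, 12, 22], which already need 3 colors among themselves, so 18 needs a new color (χ ≥ 4).
The coloring below uses 4 colors, so χ(G) = 4.
A valid 4-coloring: color 1: [1, 10, 22]; color 2: [18, 19, 21]; color 3: [2, 12, 23]; color 4: [5, 9, 15].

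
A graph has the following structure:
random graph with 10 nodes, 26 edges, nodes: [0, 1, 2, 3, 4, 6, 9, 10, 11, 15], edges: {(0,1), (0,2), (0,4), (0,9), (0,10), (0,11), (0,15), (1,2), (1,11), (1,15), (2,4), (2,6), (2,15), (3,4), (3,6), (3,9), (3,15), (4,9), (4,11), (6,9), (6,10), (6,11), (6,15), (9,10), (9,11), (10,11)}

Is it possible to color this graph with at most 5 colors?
Yes, G is 5-colorable

A valid 5-coloring: color 1: [0, 6]; color 2: [1, 9]; color 3: [2, 3, 11]; color 4: [4, 10, 15].
(χ(G) = 4 ≤ 5.)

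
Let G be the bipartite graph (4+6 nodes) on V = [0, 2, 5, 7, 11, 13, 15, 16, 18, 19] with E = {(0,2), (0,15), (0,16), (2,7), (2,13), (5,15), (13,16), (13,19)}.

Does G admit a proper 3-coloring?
Yes, G is 3-colorable

A valid 3-coloring: color 1: [0, 5, 7, 11, 13, 18]; color 2: [2, 15, 16, 19].
(χ(G) = 2 ≤ 3.)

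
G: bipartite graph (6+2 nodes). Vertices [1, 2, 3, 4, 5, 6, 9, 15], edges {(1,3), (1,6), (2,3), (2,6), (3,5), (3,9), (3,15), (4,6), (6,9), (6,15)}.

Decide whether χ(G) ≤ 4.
Yes, G is 4-colorable

A valid 4-coloring: color 1: [3, 6]; color 2: [1, 2, 4, 5, 9, 15].
(χ(G) = 2 ≤ 4.)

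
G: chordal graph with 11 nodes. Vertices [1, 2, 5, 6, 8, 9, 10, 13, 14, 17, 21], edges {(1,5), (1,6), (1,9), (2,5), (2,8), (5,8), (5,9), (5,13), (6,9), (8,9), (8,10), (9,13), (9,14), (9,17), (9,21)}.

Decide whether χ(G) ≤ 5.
Yes, G is 5-colorable

A valid 5-coloring: color 1: [2, 9, 10]; color 2: [5, 6, 14, 17, 21]; color 3: [1, 8, 13].
(χ(G) = 3 ≤ 5.)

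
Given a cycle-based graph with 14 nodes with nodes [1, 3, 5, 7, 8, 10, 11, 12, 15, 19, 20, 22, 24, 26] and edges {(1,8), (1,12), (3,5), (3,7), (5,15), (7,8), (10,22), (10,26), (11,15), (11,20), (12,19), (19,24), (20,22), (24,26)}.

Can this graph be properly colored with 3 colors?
A valid 3-coloring: color 1: [1, 5, 7, 11, 19, 22, 26]; color 2: [3, 8, 10, 12, 15, 20, 24].
(χ(G) = 2 ≤ 3.)

Yes, G is 3-colorable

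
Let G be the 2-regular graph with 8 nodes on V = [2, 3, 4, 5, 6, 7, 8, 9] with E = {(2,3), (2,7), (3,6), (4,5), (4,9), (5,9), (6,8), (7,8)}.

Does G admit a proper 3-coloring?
Yes, G is 3-colorable

A valid 3-coloring: color 1: [3, 5, 8]; color 2: [6, 7, 9]; color 3: [2, 4].
(χ(G) = 3 ≤ 3.)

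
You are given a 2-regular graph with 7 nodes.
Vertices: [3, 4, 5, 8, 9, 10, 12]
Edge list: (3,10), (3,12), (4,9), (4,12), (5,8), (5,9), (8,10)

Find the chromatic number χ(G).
Clique number ω(G) = 2 (lower bound: χ ≥ ω).
Odd cycle [5, 9, 4, 12, 3, 10, 8] needs 3 colors (χ ≥ 3).
The coloring below uses 3 colors, so χ(G) = 3.
A valid 3-coloring: color 1: [9, 10, 12]; color 2: [3, 4, 8]; color 3: [5].

χ(G) = 3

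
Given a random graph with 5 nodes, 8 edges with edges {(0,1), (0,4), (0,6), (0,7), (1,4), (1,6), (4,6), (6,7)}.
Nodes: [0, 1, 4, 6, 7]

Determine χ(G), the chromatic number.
χ(G) = 4

Clique number ω(G) = 4 (lower bound: χ ≥ ω).
The clique on [0, 1, 4, 6] has size 4, forcing χ ≥ 4, and the coloring below uses 4 colors, so χ(G) = 4.
A valid 4-coloring: color 1: [0]; color 2: [6]; color 3: [4, 7]; color 4: [1].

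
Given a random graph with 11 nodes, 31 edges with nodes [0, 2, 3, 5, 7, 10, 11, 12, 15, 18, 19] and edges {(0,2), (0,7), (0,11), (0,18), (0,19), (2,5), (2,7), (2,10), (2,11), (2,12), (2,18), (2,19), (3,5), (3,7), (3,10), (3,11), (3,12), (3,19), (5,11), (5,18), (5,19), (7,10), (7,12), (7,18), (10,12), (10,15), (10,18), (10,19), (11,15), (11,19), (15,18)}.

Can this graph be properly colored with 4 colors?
Yes, G is 4-colorable

A valid 4-coloring: color 1: [2, 3, 15]; color 2: [0, 5, 10]; color 3: [7, 11]; color 4: [12, 18, 19].
(χ(G) = 4 ≤ 4.)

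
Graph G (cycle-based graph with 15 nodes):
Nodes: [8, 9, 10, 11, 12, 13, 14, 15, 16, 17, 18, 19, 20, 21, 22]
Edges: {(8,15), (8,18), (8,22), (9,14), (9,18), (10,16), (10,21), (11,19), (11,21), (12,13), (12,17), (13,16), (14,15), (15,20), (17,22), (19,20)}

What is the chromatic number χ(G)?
χ(G) = 3

Clique number ω(G) = 2 (lower bound: χ ≥ ω).
Odd cycle [14, 9, 18, 8, 15] needs 3 colors (χ ≥ 3).
The coloring below uses 3 colors, so χ(G) = 3.
A valid 3-coloring: color 1: [9, 12, 15, 16, 19, 21, 22]; color 2: [8, 10, 11, 13, 14, 17, 20]; color 3: [18].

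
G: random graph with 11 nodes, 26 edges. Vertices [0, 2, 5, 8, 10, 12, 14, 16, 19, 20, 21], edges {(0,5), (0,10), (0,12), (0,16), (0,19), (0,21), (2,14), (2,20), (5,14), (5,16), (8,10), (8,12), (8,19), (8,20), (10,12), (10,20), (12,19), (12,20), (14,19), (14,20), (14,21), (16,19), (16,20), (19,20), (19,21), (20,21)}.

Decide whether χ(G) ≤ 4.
Yes, G is 4-colorable

A valid 4-coloring: color 1: [0, 20]; color 2: [2, 5, 10, 19]; color 3: [8, 14, 16]; color 4: [12, 21].
(χ(G) = 4 ≤ 4.)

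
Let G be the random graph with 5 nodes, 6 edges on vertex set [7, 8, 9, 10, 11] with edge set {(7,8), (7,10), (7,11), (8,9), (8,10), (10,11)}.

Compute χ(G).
χ(G) = 3

Clique number ω(G) = 3 (lower bound: χ ≥ ω).
The clique on [7, 8, 10] has size 3, forcing χ ≥ 3, and the coloring below uses 3 colors, so χ(G) = 3.
A valid 3-coloring: color 1: [9, 10]; color 2: [8, 11]; color 3: [7].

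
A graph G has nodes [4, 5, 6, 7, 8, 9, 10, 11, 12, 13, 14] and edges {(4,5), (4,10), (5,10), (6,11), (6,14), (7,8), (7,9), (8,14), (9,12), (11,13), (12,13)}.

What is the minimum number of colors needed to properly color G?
Clique number ω(G) = 3 (lower bound: χ ≥ ω).
The clique on [4, 5, 10] has size 3, forcing χ ≥ 3, and the coloring below uses 3 colors, so χ(G) = 3.
A valid 3-coloring: color 1: [4, 7, 11, 12, 14]; color 2: [6, 8, 9, 10, 13]; color 3: [5].

χ(G) = 3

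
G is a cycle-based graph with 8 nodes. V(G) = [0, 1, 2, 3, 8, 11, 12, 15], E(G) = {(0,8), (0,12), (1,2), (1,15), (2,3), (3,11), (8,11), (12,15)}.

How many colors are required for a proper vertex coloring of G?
Clique number ω(G) = 2 (lower bound: χ ≥ ω).
The graph is bipartite (no odd cycle), so 2 colors suffice: χ(G) = 2.
A valid 2-coloring: color 1: [0, 2, 11, 15]; color 2: [1, 3, 8, 12].

χ(G) = 2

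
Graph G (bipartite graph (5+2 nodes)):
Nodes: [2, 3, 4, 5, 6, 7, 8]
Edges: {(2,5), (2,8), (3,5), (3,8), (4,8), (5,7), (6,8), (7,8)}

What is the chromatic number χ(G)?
χ(G) = 2

Clique number ω(G) = 2 (lower bound: χ ≥ ω).
The graph is bipartite (no odd cycle), so 2 colors suffice: χ(G) = 2.
A valid 2-coloring: color 1: [5, 8]; color 2: [2, 3, 4, 6, 7].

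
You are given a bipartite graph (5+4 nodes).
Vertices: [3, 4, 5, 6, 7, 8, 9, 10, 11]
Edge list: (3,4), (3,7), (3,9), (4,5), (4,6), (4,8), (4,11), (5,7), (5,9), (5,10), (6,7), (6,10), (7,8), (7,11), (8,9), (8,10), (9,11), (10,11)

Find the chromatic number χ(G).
Clique number ω(G) = 2 (lower bound: χ ≥ ω).
The graph is bipartite (no odd cycle), so 2 colors suffice: χ(G) = 2.
A valid 2-coloring: color 1: [4, 7, 9, 10]; color 2: [3, 5, 6, 8, 11].

χ(G) = 2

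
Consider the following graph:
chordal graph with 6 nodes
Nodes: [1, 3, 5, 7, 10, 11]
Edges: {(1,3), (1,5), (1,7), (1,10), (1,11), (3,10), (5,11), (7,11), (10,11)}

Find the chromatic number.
Clique number ω(G) = 3 (lower bound: χ ≥ ω).
The clique on [1, 10, 11] has size 3, forcing χ ≥ 3, and the coloring below uses 3 colors, so χ(G) = 3.
A valid 3-coloring: color 1: [1]; color 2: [3, 11]; color 3: [5, 7, 10].

χ(G) = 3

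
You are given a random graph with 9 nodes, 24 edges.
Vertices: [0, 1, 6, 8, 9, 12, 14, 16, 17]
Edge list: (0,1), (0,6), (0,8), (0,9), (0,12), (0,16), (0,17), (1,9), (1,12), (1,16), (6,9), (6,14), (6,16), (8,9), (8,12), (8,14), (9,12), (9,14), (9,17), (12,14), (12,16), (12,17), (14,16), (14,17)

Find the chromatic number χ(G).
Clique number ω(G) = 4 (lower bound: χ ≥ ω).
The clique on [0, 1, 12, 16] has size 4, forcing χ ≥ 4, and the coloring below uses 4 colors, so χ(G) = 4.
A valid 4-coloring: color 1: [9, 16]; color 2: [0, 14]; color 3: [6, 12]; color 4: [1, 8, 17].

χ(G) = 4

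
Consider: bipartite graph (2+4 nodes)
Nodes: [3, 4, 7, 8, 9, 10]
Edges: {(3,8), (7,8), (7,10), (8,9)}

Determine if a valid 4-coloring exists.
Yes, G is 4-colorable

A valid 4-coloring: color 1: [4, 8, 10]; color 2: [3, 7, 9].
(χ(G) = 2 ≤ 4.)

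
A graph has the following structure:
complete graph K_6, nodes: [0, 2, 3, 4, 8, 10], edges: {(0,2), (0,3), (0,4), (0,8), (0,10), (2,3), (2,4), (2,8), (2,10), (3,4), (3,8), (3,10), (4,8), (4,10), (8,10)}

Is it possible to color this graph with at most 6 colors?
Yes, G is 6-colorable

A valid 6-coloring: color 1: [0]; color 2: [2]; color 3: [3]; color 4: [10]; color 5: [8]; color 6: [4].
(χ(G) = 6 ≤ 6.)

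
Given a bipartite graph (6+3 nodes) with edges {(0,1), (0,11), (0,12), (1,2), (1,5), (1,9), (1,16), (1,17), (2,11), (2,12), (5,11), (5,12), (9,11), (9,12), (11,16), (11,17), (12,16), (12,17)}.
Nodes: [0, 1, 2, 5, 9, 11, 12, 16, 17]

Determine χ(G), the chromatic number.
χ(G) = 2

Clique number ω(G) = 2 (lower bound: χ ≥ ω).
The graph is bipartite (no odd cycle), so 2 colors suffice: χ(G) = 2.
A valid 2-coloring: color 1: [1, 11, 12]; color 2: [0, 2, 5, 9, 16, 17].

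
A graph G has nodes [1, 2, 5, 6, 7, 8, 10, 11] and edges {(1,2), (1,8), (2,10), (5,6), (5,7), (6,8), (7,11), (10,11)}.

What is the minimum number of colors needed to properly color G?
Clique number ω(G) = 2 (lower bound: χ ≥ ω).
The graph is bipartite (no odd cycle), so 2 colors suffice: χ(G) = 2.
A valid 2-coloring: color 1: [2, 5, 8, 11]; color 2: [1, 6, 7, 10].

χ(G) = 2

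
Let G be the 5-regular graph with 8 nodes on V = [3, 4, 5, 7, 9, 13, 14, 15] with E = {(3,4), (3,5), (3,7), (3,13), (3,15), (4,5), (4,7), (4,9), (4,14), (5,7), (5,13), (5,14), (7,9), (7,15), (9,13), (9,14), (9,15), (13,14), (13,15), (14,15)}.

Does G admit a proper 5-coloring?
Yes, G is 5-colorable

A valid 5-coloring: color 1: [7, 13]; color 2: [4, 15]; color 3: [3, 14]; color 4: [5, 9].
(χ(G) = 4 ≤ 5.)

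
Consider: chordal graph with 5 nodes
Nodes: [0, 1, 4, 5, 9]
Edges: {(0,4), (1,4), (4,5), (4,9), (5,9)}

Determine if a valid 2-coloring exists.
No, G is not 2-colorable

The clique on vertices [4, 5, 9] has size 3 > 2, so it alone needs 3 colors.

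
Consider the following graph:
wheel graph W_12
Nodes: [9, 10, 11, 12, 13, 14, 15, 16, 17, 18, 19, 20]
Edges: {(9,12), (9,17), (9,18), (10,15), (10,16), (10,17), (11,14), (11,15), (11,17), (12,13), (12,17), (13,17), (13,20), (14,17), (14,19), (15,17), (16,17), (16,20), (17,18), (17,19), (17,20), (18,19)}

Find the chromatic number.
Clique number ω(G) = 3 (lower bound: χ ≥ ω).
Odd cycle [15, 11, 14, 19, 18, 9, 12, 13, 20, 16, 10] needs 3 colors (χ ≥ 3).
Vertex 17 is adjacent to every vertex of [9, 10, 11, 12, 13, 14, 15, 16, 18, 19, 20], which already need 3 colors among themselves, so 17 needs a new color (χ ≥ 4).
The coloring below uses 4 colors, so χ(G) = 4.
A valid 4-coloring: color 1: [17]; color 2: [12, 14, 15, 16, 18]; color 3: [9, 10, 11, 13, 19]; color 4: [20].

χ(G) = 4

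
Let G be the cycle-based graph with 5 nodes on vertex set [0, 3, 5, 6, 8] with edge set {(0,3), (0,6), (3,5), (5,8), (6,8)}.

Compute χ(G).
Clique number ω(G) = 2 (lower bound: χ ≥ ω).
Odd cycle [8, 6, 0, 3, 5] needs 3 colors (χ ≥ 3).
The coloring below uses 3 colors, so χ(G) = 3.
A valid 3-coloring: color 1: [3, 8]; color 2: [5, 6]; color 3: [0].

χ(G) = 3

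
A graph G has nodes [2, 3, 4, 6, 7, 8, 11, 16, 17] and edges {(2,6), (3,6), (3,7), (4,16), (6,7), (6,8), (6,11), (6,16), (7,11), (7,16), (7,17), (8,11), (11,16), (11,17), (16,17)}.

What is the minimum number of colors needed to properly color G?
Clique number ω(G) = 4 (lower bound: χ ≥ ω).
The clique on [7, 11, 16, 17] has size 4, forcing χ ≥ 4, and the coloring below uses 4 colors, so χ(G) = 4.
A valid 4-coloring: color 1: [4, 6, 17]; color 2: [2, 7, 8]; color 3: [3, 11]; color 4: [16].

χ(G) = 4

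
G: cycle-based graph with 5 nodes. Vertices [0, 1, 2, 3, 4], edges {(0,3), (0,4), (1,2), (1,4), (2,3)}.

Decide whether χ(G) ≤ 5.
Yes, G is 5-colorable

A valid 5-coloring: color 1: [3, 4]; color 2: [0, 2]; color 3: [1].
(χ(G) = 3 ≤ 5.)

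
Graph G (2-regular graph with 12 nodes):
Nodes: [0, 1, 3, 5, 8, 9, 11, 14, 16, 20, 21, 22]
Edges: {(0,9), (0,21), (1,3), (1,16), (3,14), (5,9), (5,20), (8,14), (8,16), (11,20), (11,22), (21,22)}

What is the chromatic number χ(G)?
Clique number ω(G) = 2 (lower bound: χ ≥ ω).
Odd cycle [11, 20, 5, 9, 0, 21, 22] needs 3 colors (χ ≥ 3).
The coloring below uses 3 colors, so χ(G) = 3.
A valid 3-coloring: color 1: [3, 9, 11, 16, 21]; color 2: [0, 1, 5, 8, 22]; color 3: [14, 20].

χ(G) = 3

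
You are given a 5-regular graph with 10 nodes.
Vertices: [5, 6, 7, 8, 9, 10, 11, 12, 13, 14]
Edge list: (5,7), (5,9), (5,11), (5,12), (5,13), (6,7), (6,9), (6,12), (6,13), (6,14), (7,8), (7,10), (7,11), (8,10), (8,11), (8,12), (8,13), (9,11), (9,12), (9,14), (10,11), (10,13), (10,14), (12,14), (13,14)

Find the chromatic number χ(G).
Clique number ω(G) = 4 (lower bound: χ ≥ ω).
The clique on [6, 9, 12, 14] has size 4, forcing χ ≥ 4, and the coloring below uses 4 colors, so χ(G) = 4.
A valid 4-coloring: color 1: [5, 8, 14]; color 2: [11, 12, 13]; color 3: [7, 9]; color 4: [6, 10].

χ(G) = 4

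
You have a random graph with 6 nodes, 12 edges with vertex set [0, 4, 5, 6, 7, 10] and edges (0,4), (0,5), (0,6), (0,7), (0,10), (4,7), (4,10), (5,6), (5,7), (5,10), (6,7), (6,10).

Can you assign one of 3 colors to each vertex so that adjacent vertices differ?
No, G is not 3-colorable

The clique on vertices [0, 5, 6, 10] has size 4 > 3, so it alone needs 4 colors.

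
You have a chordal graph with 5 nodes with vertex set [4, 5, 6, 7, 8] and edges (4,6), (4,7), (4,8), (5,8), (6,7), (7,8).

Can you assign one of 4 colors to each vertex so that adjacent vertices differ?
A valid 4-coloring: color 1: [5, 7]; color 2: [4]; color 3: [6, 8].
(χ(G) = 3 ≤ 4.)

Yes, G is 4-colorable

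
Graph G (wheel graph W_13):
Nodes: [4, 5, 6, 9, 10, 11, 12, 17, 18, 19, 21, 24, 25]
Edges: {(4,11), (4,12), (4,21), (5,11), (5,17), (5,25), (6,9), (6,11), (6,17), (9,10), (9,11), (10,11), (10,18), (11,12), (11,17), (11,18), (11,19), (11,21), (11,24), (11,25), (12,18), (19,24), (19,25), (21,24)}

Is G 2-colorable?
No, G is not 2-colorable

The clique on vertices [4, 11, 12] has size 3 > 2, so it alone needs 3 colors.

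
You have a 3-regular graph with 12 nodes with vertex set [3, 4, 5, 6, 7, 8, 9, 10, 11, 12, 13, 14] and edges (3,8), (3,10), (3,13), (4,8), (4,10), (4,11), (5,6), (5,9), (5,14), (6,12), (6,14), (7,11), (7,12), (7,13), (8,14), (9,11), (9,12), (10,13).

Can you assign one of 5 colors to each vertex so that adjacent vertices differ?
Yes, G is 5-colorable

A valid 5-coloring: color 1: [5, 8, 10, 11, 12]; color 2: [3, 4, 6, 7, 9]; color 3: [13, 14].
(χ(G) = 3 ≤ 5.)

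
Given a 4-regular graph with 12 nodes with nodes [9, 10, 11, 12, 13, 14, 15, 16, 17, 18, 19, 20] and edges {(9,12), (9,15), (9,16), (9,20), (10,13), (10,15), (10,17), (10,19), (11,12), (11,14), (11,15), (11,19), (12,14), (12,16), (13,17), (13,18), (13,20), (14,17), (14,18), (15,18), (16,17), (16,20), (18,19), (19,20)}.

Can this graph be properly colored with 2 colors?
The clique on vertices [9, 12, 16] has size 3 > 2, so it alone needs 3 colors.

No, G is not 2-colorable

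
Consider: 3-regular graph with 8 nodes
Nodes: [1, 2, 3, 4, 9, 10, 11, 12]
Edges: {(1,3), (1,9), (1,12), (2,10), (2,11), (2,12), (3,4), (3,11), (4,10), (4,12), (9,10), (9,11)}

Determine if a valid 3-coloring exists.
Yes, G is 3-colorable

A valid 3-coloring: color 1: [1, 10, 11]; color 2: [2, 4, 9]; color 3: [3, 12].
(χ(G) = 3 ≤ 3.)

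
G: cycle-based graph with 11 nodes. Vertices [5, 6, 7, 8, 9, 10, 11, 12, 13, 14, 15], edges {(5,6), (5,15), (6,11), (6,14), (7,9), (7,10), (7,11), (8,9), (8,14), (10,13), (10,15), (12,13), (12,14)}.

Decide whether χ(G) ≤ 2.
No, G is not 2-colorable

Odd cycle [12, 14, 8, 9, 7, 10, 13] needs 3 colors (χ ≥ 3).
Hence χ(G) ≥ 3 > 2, so no proper 2-coloring exists.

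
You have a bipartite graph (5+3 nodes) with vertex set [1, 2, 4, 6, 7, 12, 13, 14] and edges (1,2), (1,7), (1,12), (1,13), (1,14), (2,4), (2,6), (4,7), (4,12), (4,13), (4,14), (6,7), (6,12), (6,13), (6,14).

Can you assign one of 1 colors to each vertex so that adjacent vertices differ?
Edge (1,2) forces its endpoints to differ, so 1 color is not enough.

No, G is not 1-colorable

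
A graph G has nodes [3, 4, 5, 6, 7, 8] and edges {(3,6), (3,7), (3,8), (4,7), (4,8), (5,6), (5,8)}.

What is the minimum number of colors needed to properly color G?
Clique number ω(G) = 2 (lower bound: χ ≥ ω).
The graph is bipartite (no odd cycle), so 2 colors suffice: χ(G) = 2.
A valid 2-coloring: color 1: [3, 4, 5]; color 2: [6, 7, 8].

χ(G) = 2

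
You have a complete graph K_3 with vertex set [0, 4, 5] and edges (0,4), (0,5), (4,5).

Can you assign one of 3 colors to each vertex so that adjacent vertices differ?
A valid 3-coloring: color 1: [4]; color 2: [5]; color 3: [0].
(χ(G) = 3 ≤ 3.)

Yes, G is 3-colorable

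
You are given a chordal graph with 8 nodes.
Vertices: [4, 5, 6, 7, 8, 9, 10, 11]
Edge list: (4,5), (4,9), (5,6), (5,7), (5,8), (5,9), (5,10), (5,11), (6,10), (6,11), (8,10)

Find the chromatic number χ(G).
Clique number ω(G) = 3 (lower bound: χ ≥ ω).
The clique on [4, 5, 9] has size 3, forcing χ ≥ 3, and the coloring below uses 3 colors, so χ(G) = 3.
A valid 3-coloring: color 1: [5]; color 2: [7, 9, 10, 11]; color 3: [4, 6, 8].

χ(G) = 3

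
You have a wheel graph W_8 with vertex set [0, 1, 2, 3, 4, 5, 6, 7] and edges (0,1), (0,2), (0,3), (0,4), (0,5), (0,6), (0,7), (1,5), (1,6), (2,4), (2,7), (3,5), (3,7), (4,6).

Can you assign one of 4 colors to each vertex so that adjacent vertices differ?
Yes, G is 4-colorable

A valid 4-coloring: color 1: [0]; color 2: [2, 5, 6]; color 3: [1, 4, 7]; color 4: [3].
(χ(G) = 4 ≤ 4.)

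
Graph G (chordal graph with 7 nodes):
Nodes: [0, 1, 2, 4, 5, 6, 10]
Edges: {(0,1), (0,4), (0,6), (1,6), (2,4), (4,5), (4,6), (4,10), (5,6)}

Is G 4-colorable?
A valid 4-coloring: color 1: [1, 4]; color 2: [2, 6, 10]; color 3: [0, 5].
(χ(G) = 3 ≤ 4.)

Yes, G is 4-colorable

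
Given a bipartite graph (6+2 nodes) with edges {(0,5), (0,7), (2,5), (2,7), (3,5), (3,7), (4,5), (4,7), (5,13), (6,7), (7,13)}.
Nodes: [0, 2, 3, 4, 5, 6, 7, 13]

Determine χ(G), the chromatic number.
χ(G) = 2

Clique number ω(G) = 2 (lower bound: χ ≥ ω).
The graph is bipartite (no odd cycle), so 2 colors suffice: χ(G) = 2.
A valid 2-coloring: color 1: [5, 7]; color 2: [0, 2, 3, 4, 6, 13].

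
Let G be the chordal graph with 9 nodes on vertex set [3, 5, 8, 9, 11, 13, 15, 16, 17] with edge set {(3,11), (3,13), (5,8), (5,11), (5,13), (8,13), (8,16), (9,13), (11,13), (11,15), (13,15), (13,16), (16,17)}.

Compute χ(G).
χ(G) = 3

Clique number ω(G) = 3 (lower bound: χ ≥ ω).
The clique on [8, 13, 16] has size 3, forcing χ ≥ 3, and the coloring below uses 3 colors, so χ(G) = 3.
A valid 3-coloring: color 1: [13, 17]; color 2: [8, 9, 11]; color 3: [3, 5, 15, 16].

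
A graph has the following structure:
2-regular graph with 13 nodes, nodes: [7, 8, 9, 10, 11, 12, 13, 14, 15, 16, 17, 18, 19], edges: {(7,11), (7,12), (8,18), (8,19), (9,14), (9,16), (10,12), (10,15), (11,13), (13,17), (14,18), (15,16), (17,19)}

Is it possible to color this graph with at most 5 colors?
Yes, G is 5-colorable

A valid 5-coloring: color 1: [8, 10, 11, 14, 16, 17]; color 2: [7, 9, 13, 15, 18, 19]; color 3: [12].
(χ(G) = 3 ≤ 5.)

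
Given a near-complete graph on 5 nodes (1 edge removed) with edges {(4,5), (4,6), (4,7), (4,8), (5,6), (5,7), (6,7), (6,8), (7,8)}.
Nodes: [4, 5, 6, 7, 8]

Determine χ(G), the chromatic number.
χ(G) = 4

Clique number ω(G) = 4 (lower bound: χ ≥ ω).
The clique on [4, 6, 7, 8] has size 4, forcing χ ≥ 4, and the coloring below uses 4 colors, so χ(G) = 4.
A valid 4-coloring: color 1: [6]; color 2: [4]; color 3: [7]; color 4: [5, 8].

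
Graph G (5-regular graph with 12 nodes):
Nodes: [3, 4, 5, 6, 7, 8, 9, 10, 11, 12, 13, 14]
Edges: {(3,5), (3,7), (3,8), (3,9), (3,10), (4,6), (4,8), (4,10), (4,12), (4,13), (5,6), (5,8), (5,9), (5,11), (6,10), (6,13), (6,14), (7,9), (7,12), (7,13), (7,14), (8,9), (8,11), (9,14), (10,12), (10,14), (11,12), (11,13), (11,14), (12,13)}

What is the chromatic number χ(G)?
χ(G) = 4

Clique number ω(G) = 4 (lower bound: χ ≥ ω).
The clique on [3, 5, 8, 9] has size 4, forcing χ ≥ 4, and the coloring below uses 4 colors, so χ(G) = 4.
A valid 4-coloring: color 1: [3, 12, 14]; color 2: [6, 7, 8]; color 3: [5, 10, 13]; color 4: [4, 9, 11].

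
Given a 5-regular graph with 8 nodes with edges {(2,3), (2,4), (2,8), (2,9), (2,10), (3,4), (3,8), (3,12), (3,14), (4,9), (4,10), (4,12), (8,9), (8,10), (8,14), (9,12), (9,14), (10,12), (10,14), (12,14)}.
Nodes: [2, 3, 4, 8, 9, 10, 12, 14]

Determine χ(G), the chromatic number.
χ(G) = 4

Clique number ω(G) = 3 (lower bound: χ ≥ ω).
Odd cycle [8, 2, 4, 12, 14] needs 3 colors (χ ≥ 3).
Vertex 3 is adjacent to every vertex of [2, 4, 8, 12, 14], which already need 3 colors among themselves, so 3 needs a new color (χ ≥ 4).
The coloring below uses 4 colors, so χ(G) = 4.
A valid 4-coloring: color 1: [8, 12]; color 2: [3, 9, 10]; color 3: [4, 14]; color 4: [2].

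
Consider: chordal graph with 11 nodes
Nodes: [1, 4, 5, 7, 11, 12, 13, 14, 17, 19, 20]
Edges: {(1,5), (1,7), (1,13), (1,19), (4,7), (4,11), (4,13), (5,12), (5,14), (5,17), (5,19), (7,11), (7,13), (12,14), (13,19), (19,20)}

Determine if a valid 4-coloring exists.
Yes, G is 4-colorable

A valid 4-coloring: color 1: [5, 11, 13, 20]; color 2: [1, 4, 14, 17]; color 3: [7, 12, 19].
(χ(G) = 3 ≤ 4.)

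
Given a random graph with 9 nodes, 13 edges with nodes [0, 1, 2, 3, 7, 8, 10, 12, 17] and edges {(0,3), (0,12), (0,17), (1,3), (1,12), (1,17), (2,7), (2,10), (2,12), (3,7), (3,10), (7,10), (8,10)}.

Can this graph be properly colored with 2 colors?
The clique on vertices [2, 7, 10] has size 3 > 2, so it alone needs 3 colors.

No, G is not 2-colorable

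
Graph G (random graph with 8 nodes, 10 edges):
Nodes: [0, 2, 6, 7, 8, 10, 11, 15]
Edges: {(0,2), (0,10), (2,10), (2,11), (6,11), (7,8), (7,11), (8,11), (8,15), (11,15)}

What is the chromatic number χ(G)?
Clique number ω(G) = 3 (lower bound: χ ≥ ω).
The clique on [0, 2, 10] has size 3, forcing χ ≥ 3, and the coloring below uses 3 colors, so χ(G) = 3.
A valid 3-coloring: color 1: [0, 11]; color 2: [2, 6, 8]; color 3: [7, 10, 15].

χ(G) = 3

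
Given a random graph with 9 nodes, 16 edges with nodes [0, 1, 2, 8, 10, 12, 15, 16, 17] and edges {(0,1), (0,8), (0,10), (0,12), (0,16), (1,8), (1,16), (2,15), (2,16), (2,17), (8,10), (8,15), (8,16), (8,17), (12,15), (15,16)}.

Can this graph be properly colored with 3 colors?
The clique on vertices [0, 1, 8, 16] has size 4 > 3, so it alone needs 4 colors.

No, G is not 3-colorable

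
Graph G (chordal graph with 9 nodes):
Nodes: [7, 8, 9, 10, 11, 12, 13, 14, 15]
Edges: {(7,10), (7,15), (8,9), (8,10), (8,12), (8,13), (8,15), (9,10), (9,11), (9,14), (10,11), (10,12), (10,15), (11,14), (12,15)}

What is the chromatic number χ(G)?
χ(G) = 4

Clique number ω(G) = 4 (lower bound: χ ≥ ω).
The clique on [8, 10, 12, 15] has size 4, forcing χ ≥ 4, and the coloring below uses 4 colors, so χ(G) = 4.
A valid 4-coloring: color 1: [10, 13, 14]; color 2: [7, 8, 11]; color 3: [9, 15]; color 4: [12].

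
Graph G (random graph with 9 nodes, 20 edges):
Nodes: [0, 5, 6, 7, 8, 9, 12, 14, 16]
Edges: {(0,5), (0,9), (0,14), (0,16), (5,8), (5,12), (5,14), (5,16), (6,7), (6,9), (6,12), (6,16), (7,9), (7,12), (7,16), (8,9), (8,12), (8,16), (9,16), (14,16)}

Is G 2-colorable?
The clique on vertices [6, 7, 9, 16] has size 4 > 2, so it alone needs 4 colors.

No, G is not 2-colorable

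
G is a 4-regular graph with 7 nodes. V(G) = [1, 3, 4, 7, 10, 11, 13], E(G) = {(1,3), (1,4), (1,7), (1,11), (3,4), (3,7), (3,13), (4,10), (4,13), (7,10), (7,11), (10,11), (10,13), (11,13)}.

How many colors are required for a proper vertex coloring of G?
χ(G) = 4

Clique number ω(G) = 3 (lower bound: χ ≥ ω).
Suppose a proper 3-coloring c exists. The clique [1, 3, 4] takes 3 distinct colors; by symmetry let c(1) = 1, c(3) = 2, c(4) = 3.
- Vertex 7: neighbors [1, 3] already have colors [1, 2] ⇒ c(7) = 3.
- Vertex 11: neighbors [1, 7] already have colors [1, 3] ⇒ c(11) = 2.
- Vertex 10: neighbors [11, 4] already have colors [2, 3] ⇒ c(10) = 1.
- Vertex 13: neighbors [10, 3, 4] already have colors [1, 2, 3] — all 3 colors blocked. Contradiction.
The forced assignments end in a contradiction, so G has no proper 3-coloring (χ ≥ 4).
The coloring below uses 4 colors, so χ(G) = 4.
A valid 4-coloring: color 1: [3, 10]; color 2: [7, 13]; color 3: [4, 11]; color 4: [1].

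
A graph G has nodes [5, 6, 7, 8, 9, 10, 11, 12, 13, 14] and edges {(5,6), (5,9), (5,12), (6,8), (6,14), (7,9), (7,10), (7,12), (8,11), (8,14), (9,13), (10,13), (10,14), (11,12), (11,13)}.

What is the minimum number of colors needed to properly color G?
χ(G) = 3

Clique number ω(G) = 3 (lower bound: χ ≥ ω).
The clique on [6, 8, 14] has size 3, forcing χ ≥ 3, and the coloring below uses 3 colors, so χ(G) = 3.
A valid 3-coloring: color 1: [6, 9, 10, 11]; color 2: [5, 7, 13, 14]; color 3: [8, 12].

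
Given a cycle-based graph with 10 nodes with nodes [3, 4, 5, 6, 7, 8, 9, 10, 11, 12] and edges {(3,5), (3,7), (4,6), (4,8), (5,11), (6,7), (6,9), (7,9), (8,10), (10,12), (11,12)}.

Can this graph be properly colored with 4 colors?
A valid 4-coloring: color 1: [3, 6, 8, 11]; color 2: [4, 5, 7, 12]; color 3: [9, 10].
(χ(G) = 3 ≤ 4.)

Yes, G is 4-colorable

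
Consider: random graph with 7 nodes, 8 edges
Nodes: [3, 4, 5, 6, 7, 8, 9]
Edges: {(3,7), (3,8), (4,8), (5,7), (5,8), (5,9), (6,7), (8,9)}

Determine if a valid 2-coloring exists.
No, G is not 2-colorable

The clique on vertices [5, 8, 9] has size 3 > 2, so it alone needs 3 colors.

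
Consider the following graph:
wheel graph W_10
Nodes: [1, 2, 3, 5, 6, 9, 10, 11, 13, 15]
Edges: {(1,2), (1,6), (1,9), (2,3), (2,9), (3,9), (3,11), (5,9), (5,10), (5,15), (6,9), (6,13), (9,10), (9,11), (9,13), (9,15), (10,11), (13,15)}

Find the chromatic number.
χ(G) = 4

Clique number ω(G) = 3 (lower bound: χ ≥ ω).
Odd cycle [11, 3, 2, 1, 6, 13, 15, 5, 10] needs 3 colors (χ ≥ 3).
Vertex 9 is adjacent to every vertex of [1, 2, 3, 5, 6, 10, 11, 13, 15], which already need 3 colors among themselves, so 9 needs a new color (χ ≥ 4).
The coloring below uses 4 colors, so χ(G) = 4.
A valid 4-coloring: color 1: [9]; color 2: [2, 5, 6, 11]; color 3: [1, 3, 10, 13]; color 4: [15].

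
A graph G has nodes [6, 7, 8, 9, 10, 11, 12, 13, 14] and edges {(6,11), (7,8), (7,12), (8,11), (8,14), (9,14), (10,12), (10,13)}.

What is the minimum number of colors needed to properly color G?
χ(G) = 2

Clique number ω(G) = 2 (lower bound: χ ≥ ω).
The graph is bipartite (no odd cycle), so 2 colors suffice: χ(G) = 2.
A valid 2-coloring: color 1: [6, 8, 9, 12, 13]; color 2: [7, 10, 11, 14].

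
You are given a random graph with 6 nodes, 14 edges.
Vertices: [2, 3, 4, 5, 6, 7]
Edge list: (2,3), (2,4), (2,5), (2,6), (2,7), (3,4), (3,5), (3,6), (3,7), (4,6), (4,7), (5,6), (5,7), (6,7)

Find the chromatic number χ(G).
Clique number ω(G) = 5 (lower bound: χ ≥ ω).
The clique on [2, 3, 4, 6, 7] has size 5, forcing χ ≥ 5, and the coloring below uses 5 colors, so χ(G) = 5.
A valid 5-coloring: color 1: [3]; color 2: [2]; color 3: [6]; color 4: [7]; color 5: [4, 5].

χ(G) = 5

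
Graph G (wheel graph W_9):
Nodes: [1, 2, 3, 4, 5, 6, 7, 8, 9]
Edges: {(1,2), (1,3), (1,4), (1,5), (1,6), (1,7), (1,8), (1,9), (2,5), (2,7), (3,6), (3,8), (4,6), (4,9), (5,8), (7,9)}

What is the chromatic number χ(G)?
Clique number ω(G) = 3 (lower bound: χ ≥ ω).
The clique on [1, 2, 5] has size 3, forcing χ ≥ 3, and the coloring below uses 3 colors, so χ(G) = 3.
A valid 3-coloring: color 1: [1]; color 2: [2, 6, 8, 9]; color 3: [3, 4, 5, 7].

χ(G) = 3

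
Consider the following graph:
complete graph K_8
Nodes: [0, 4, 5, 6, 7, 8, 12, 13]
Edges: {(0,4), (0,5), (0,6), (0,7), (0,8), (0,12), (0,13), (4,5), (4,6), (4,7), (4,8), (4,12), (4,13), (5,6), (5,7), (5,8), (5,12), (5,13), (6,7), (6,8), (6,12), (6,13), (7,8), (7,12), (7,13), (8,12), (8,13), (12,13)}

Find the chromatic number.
Clique number ω(G) = 8 (lower bound: χ ≥ ω).
The clique on [0, 4, 5, 6, 7, 8, 12, 13] has size 8, forcing χ ≥ 8, and the coloring below uses 8 colors, so χ(G) = 8.
A valid 8-coloring: color 1: [7]; color 2: [0]; color 3: [4]; color 4: [6]; color 5: [13]; color 6: [5]; color 7: [12]; color 8: [8].

χ(G) = 8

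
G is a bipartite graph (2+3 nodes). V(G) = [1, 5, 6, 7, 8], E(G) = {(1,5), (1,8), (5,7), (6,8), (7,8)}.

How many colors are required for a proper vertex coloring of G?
Clique number ω(G) = 2 (lower bound: χ ≥ ω).
The graph is bipartite (no odd cycle), so 2 colors suffice: χ(G) = 2.
A valid 2-coloring: color 1: [5, 8]; color 2: [1, 6, 7].

χ(G) = 2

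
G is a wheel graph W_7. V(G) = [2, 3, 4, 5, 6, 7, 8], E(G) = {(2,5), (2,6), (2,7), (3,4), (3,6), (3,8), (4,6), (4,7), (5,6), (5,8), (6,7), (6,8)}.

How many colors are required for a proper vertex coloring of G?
χ(G) = 3

Clique number ω(G) = 3 (lower bound: χ ≥ ω).
The clique on [3, 6, 8] has size 3, forcing χ ≥ 3, and the coloring below uses 3 colors, so χ(G) = 3.
A valid 3-coloring: color 1: [6]; color 2: [2, 4, 8]; color 3: [3, 5, 7].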